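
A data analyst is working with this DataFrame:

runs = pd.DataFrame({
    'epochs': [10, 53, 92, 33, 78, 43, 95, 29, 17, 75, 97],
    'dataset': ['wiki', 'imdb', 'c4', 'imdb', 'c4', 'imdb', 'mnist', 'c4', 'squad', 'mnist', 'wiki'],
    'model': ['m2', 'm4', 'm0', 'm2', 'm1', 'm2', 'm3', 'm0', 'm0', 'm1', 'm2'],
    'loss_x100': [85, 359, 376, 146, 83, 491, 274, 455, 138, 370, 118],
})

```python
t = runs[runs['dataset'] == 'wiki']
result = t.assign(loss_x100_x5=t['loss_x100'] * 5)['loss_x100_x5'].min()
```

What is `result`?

filter rows where dataset == 'wiki':
    epochs dataset model  loss_x100
0       10    wiki    m2         85
10      97    wiki    m2        118
add column loss_x100_x5 = t['loss_x100'] * 5:
    epochs dataset model  loss_x100  loss_x100_x5
0       10    wiki    m2         85           425
10      97    wiki    m2        118           590
The min of column 'loss_x100_x5' is 425.

425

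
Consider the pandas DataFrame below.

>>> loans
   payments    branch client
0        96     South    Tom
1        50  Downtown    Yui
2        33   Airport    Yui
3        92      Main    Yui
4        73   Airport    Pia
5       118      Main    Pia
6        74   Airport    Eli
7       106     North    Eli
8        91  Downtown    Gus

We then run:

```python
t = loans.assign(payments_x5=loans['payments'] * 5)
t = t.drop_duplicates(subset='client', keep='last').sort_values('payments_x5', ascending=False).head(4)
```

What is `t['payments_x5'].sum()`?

2060

add column payments_x5 = loans['payments'] * 5:
   payments    branch client  payments_x5
0        96     South    Tom          480
1        50  Downtown    Yui          250
2        33   Airport    Yui          165
3        92      Main    Yui          460
4        73   Airport    Pia          365
5       118      Main    Pia          590
6        74   Airport    Eli          370
7       106     North    Eli          530
8        91  Downtown    Gus          455
drop duplicate client (keep=last):
   payments    branch client  payments_x5
0        96     South    Tom          480
3        92      Main    Yui          460
5       118      Main    Pia          590
7       106     North    Eli          530
8        91  Downtown    Gus          455
sort by payments_x5 descending:
   payments    branch client  payments_x5
5       118      Main    Pia          590
7       106     North    Eli          530
0        96     South    Tom          480
3        92      Main    Yui          460
8        91  Downtown    Gus          455
take first 4 rows:
   payments branch client  payments_x5
5       118   Main    Pia          590
7       106  North    Eli          530
0        96  South    Tom          480
3        92   Main    Yui          460
Taking the sum of column 'payments_x5' gives 2060.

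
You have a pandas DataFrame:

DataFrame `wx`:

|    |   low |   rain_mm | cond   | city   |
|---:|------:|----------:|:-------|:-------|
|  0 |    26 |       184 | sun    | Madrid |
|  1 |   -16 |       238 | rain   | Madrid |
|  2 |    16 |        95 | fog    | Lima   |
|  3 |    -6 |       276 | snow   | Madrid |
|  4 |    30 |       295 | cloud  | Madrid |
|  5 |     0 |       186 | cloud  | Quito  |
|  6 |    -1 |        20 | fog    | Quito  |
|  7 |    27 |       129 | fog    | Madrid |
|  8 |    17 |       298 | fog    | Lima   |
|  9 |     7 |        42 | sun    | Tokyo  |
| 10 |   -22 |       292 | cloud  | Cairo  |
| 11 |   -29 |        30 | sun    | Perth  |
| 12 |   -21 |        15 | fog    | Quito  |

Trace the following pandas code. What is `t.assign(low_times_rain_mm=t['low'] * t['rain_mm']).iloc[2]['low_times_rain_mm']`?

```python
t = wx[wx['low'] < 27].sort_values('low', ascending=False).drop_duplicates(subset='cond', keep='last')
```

-315

filter rows where low < 27:
    low  rain_mm   cond    city
0    26      184    sun  Madrid
1   -16      238   rain  Madrid
2    16       95    fog    Lima
3    -6      276   snow  Madrid
5     0      186  cloud   Quito
6    -1       20    fog   Quito
8    17      298    fog    Lima
9     7       42    sun   Tokyo
10  -22      292  cloud   Cairo
11  -29       30    sun   Perth
12  -21       15    fog   Quito
sort by low descending:
    low  rain_mm   cond    city
0    26      184    sun  Madrid
8    17      298    fog    Lima
2    16       95    fog    Lima
9     7       42    sun   Tokyo
5     0      186  cloud   Quito
6    -1       20    fog   Quito
3    -6      276   snow  Madrid
1   -16      238   rain  Madrid
12  -21       15    fog   Quito
10  -22      292  cloud   Cairo
11  -29       30    sun   Perth
drop duplicate cond (keep=last):
    low  rain_mm   cond    city
3    -6      276   snow  Madrid
1   -16      238   rain  Madrid
12  -21       15    fog   Quito
10  -22      292  cloud   Cairo
11  -29       30    sun   Perth
add column low_times_rain_mm = t['low'] * t['rain_mm']:
    low  rain_mm   cond    city  low_times_rain_mm
3    -6      276   snow  Madrid              -1656
1   -16      238   rain  Madrid              -3808
12  -21       15    fog   Quito               -315
10  -22      292  cloud   Cairo              -6424
11  -29       30    sun   Perth               -870
Reading off the value at position 2, column 'low_times_rain_mm', we get -315.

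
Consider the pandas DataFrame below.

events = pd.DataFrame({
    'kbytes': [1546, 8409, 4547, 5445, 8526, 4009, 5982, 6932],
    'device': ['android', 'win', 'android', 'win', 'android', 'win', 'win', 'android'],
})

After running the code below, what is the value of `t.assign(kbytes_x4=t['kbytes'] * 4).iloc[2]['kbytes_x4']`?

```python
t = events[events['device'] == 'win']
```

filter rows where device == 'win':
   kbytes device
1    8409    win
3    5445    win
5    4009    win
6    5982    win
add column kbytes_x4 = t['kbytes'] * 4:
   kbytes device  kbytes_x4
1    8409    win      33636
3    5445    win      21780
5    4009    win      16036
6    5982    win      23928
Then the value at position 2, column 'kbytes_x4': 16036

16036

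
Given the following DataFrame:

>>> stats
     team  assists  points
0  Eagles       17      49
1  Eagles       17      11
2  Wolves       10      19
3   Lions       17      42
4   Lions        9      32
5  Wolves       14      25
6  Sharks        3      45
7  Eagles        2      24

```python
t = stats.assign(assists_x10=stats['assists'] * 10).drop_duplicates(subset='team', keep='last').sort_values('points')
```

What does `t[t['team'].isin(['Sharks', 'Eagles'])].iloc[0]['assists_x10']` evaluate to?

add column assists_x10 = stats['assists'] * 10:
     team  assists  points  assists_x10
0  Eagles       17      49          170
1  Eagles       17      11          170
2  Wolves       10      19          100
3   Lions       17      42          170
4   Lions        9      32           90
5  Wolves       14      25          140
6  Sharks        3      45           30
7  Eagles        2      24           20
drop duplicate team (keep=last):
     team  assists  points  assists_x10
4   Lions        9      32           90
5  Wolves       14      25          140
6  Sharks        3      45           30
7  Eagles        2      24           20
sort by points:
     team  assists  points  assists_x10
7  Eagles        2      24           20
5  Wolves       14      25          140
4   Lions        9      32           90
6  Sharks        3      45           30
filter rows where team in ['Sharks', 'Eagles']:
     team  assists  points  assists_x10
7  Eagles        2      24           20
6  Sharks        3      45           30
So iloc[0]['assists_x10'] = 20.

20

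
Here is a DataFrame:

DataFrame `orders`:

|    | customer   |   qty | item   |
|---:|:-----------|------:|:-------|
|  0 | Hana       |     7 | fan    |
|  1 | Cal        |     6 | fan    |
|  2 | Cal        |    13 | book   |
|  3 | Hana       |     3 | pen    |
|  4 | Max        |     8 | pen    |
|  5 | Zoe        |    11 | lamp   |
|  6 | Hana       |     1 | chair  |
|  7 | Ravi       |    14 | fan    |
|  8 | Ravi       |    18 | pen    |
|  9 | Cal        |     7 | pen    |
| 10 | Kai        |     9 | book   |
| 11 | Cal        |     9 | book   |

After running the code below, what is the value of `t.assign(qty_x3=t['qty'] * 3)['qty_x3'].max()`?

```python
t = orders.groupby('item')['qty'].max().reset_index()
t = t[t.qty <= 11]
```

group by item, max of qty:
item
book     13
chair     1
fan      14
lamp     11
pen      18
Name: qty, dtype: int64
reset_index():
    item  qty
0   book   13
1  chair    1
2    fan   14
3   lamp   11
4    pen   18
filter rows where qty <= 11:
    item  qty
1  chair    1
3   lamp   11
add column qty_x3 = t['qty'] * 3:
    item  qty  qty_x3
1  chair    1       3
3   lamp   11      33
The max of column 'qty_x3' is 33.

33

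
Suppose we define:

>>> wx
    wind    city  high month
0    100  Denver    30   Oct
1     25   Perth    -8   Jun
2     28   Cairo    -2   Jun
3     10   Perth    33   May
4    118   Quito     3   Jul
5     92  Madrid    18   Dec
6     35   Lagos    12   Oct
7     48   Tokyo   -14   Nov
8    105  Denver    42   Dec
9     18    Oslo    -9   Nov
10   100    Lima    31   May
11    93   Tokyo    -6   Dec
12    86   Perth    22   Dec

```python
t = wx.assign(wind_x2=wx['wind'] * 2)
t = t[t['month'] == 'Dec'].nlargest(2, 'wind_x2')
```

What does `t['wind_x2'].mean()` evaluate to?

198.0

add column wind_x2 = wx['wind'] * 2:
    wind    city  high month  wind_x2
0    100  Denver    30   Oct      200
1     25   Perth    -8   Jun       50
2     28   Cairo    -2   Jun       56
3     10   Perth    33   May       20
4    118   Quito     3   Jul      236
5     92  Madrid    18   Dec      184
6     35   Lagos    12   Oct       70
7     48   Tokyo   -14   Nov       96
8    105  Denver    42   Dec      210
9     18    Oslo    -9   Nov       36
10   100    Lima    31   May      200
11    93   Tokyo    -6   Dec      186
12    86   Perth    22   Dec      172
filter rows where month == 'Dec':
    wind    city  high month  wind_x2
5     92  Madrid    18   Dec      184
8    105  Denver    42   Dec      210
11    93   Tokyo    -6   Dec      186
12    86   Perth    22   Dec      172
take 2 rows with largest wind_x2:
    wind    city  high month  wind_x2
8    105  Denver    42   Dec      210
11    93   Tokyo    -6   Dec      186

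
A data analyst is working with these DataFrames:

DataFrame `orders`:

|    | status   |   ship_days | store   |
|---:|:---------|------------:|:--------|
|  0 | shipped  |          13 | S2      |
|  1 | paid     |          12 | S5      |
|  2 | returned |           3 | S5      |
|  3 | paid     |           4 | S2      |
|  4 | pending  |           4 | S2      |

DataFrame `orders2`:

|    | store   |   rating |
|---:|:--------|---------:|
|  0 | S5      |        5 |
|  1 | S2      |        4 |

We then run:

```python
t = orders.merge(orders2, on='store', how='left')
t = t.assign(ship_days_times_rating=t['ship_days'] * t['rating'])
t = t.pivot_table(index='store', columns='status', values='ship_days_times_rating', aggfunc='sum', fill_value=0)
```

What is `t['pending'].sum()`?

merge on 'store' (how='left') → 5 rows:
     status  ship_days store  rating
0   shipped         13    S2       4
1      paid         12    S5       5
2  returned          3    S5       5
3      paid          4    S2       4
4   pending          4    S2       4
add column ship_days_times_rating = t['ship_days'] * t['rating']:
     status  ship_days store  rating  ship_days_times_rating
0   shipped         13    S2       4                      52
1      paid         12    S5       5                      60
2  returned          3    S5       5                      15
3      paid          4    S2       4                      16
4   pending          4    S2       4                      16
pivot: rows=store, cols=status, sum(ship_days_times_rating):
status  paid  pending  returned  shipped
store                                   
S2        16       16         0       52
S5        60        0        15        0
Reading off the sum of column 'pending', we get 16.

16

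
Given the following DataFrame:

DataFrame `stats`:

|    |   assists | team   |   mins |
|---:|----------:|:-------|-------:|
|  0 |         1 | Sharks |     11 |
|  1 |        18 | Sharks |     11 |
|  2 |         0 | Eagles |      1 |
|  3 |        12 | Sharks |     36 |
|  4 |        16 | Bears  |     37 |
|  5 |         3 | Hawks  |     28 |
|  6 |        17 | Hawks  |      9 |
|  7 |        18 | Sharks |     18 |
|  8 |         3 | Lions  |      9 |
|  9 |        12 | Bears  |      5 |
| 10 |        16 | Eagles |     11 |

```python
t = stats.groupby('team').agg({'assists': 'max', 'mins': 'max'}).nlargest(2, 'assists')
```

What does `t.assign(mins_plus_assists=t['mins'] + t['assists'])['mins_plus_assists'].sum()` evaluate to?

99

group by team: max(assists), max(mins):
        assists  mins
team                 
Bears        16    37
Eagles       16    11
Hawks        17    28
Lions         3     9
Sharks       18    36
take 2 rows with largest assists:
        assists  mins
team                 
Sharks       18    36
Hawks        17    28
add column mins_plus_assists = t['mins'] + t['assists']:
        assists  mins  mins_plus_assists
team                                    
Sharks       18    36                 54
Hawks        17    28                 45
Taking the sum of column 'mins_plus_assists' gives 99.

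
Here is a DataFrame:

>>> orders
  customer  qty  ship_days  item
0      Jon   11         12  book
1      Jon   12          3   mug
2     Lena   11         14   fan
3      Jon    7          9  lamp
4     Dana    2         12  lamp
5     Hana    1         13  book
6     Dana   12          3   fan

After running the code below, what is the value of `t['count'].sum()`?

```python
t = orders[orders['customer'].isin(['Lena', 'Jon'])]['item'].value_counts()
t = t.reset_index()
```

4

filter rows where customer in ['Lena', 'Jon']:
  customer  qty  ship_days  item
0      Jon   11         12  book
1      Jon   12          3   mug
2     Lena   11         14   fan
3      Jon    7          9  lamp
value_counts of item:
item
book    1
mug     1
fan     1
lamp    1
Name: count, dtype: int64
reset_index():
   item  count
0  book      1
1   mug      1
2   fan      1
3  lamp      1
Hence 4.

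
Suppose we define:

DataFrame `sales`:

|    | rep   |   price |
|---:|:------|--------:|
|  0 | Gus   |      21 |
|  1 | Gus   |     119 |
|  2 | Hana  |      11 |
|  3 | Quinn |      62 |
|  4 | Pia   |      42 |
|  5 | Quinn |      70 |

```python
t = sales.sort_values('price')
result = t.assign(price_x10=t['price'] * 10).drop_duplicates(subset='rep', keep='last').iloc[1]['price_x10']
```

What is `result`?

sort by price:
     rep  price
2   Hana     11
0    Gus     21
4    Pia     42
3  Quinn     62
5  Quinn     70
1    Gus    119
add column price_x10 = t['price'] * 10:
     rep  price  price_x10
2   Hana     11        110
0    Gus     21        210
4    Pia     42        420
3  Quinn     62        620
5  Quinn     70        700
1    Gus    119       1190
drop duplicate rep (keep=last):
     rep  price  price_x10
2   Hana     11        110
4    Pia     42        420
5  Quinn     70        700
1    Gus    119       1190
Then the value at position 1, column 'price_x10': 420

420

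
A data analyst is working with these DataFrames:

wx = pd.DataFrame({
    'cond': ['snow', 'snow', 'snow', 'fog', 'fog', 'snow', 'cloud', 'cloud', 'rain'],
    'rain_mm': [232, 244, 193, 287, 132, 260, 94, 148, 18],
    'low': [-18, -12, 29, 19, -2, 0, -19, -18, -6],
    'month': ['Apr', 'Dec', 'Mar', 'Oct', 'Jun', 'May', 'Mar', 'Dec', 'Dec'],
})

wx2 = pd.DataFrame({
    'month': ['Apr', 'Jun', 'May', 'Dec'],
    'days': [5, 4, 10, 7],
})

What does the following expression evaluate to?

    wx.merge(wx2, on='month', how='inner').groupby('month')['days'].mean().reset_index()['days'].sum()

merge on 'month' (how='inner') → 6 rows:
    cond  rain_mm  low month  days
0   snow      232  -18   Apr     5
1   snow      244  -12   Dec     7
2    fog      132   -2   Jun     4
3   snow      260    0   May    10
4  cloud      148  -18   Dec     7
5   rain       18   -6   Dec     7
group by month, mean of days:
month
Apr     5.0
Dec     7.0
Jun     4.0
May    10.0
Name: days, dtype: float64
reset_index():
  month  days
0   Apr   5.0
1   Dec   7.0
2   Jun   4.0
3   May  10.0
Reading off the sum of column 'days', we get 26.0.

26.0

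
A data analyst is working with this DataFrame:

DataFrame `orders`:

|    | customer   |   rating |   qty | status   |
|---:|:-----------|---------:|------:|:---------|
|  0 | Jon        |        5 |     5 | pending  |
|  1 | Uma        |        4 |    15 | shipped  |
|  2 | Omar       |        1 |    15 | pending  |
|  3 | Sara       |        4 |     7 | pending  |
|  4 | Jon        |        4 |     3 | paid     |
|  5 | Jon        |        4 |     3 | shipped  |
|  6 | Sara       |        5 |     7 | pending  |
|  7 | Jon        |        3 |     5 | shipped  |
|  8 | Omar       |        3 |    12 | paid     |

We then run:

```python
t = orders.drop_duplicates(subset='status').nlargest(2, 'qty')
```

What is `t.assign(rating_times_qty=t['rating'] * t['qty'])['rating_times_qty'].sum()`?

85

drop duplicate status (keep=first):
  customer  rating  qty   status
0      Jon       5    5  pending
1      Uma       4   15  shipped
4      Jon       4    3     paid
take 2 rows with largest qty:
  customer  rating  qty   status
1      Uma       4   15  shipped
0      Jon       5    5  pending
add column rating_times_qty = t['rating'] * t['qty']:
  customer  rating  qty   status  rating_times_qty
1      Uma       4   15  shipped                60
0      Jon       5    5  pending                25
So sum() = 85.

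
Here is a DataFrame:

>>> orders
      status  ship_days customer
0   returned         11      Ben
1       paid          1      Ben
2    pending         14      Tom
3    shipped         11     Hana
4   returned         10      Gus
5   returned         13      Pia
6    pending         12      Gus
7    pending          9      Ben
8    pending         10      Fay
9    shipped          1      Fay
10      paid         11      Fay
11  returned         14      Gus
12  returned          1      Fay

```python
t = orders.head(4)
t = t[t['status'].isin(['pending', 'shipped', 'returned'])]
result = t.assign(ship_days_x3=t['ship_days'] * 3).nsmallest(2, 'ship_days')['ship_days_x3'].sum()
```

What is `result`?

take first 4 rows:
     status  ship_days customer
0  returned         11      Ben
1      paid          1      Ben
2   pending         14      Tom
3   shipped         11     Hana
filter rows where status in ['pending', 'shipped', 'returned']:
     status  ship_days customer
0  returned         11      Ben
2   pending         14      Tom
3   shipped         11     Hana
add column ship_days_x3 = t['ship_days'] * 3:
     status  ship_days customer  ship_days_x3
0  returned         11      Ben            33
2   pending         14      Tom            42
3   shipped         11     Hana            33
take 2 rows with smallest ship_days:
     status  ship_days customer  ship_days_x3
0  returned         11      Ben            33
3   shipped         11     Hana            33

66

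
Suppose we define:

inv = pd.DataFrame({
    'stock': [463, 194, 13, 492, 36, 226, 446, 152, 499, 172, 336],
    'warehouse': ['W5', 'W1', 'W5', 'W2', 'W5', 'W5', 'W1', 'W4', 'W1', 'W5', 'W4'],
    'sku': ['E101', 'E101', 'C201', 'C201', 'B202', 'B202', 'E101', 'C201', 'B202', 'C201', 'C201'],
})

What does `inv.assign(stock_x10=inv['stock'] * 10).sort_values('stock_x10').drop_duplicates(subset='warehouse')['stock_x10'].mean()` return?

add column stock_x10 = inv['stock'] * 10:
    stock warehouse   sku  stock_x10
0     463        W5  E101       4630
1     194        W1  E101       1940
2      13        W5  C201        130
3     492        W2  C201       4920
4      36        W5  B202        360
5     226        W5  B202       2260
6     446        W1  E101       4460
7     152        W4  C201       1520
8     499        W1  B202       4990
9     172        W5  C201       1720
10    336        W4  C201       3360
sort by stock_x10:
    stock warehouse   sku  stock_x10
2      13        W5  C201        130
4      36        W5  B202        360
7     152        W4  C201       1520
9     172        W5  C201       1720
1     194        W1  E101       1940
5     226        W5  B202       2260
10    336        W4  C201       3360
6     446        W1  E101       4460
0     463        W5  E101       4630
3     492        W2  C201       4920
8     499        W1  B202       4990
drop duplicate warehouse (keep=first):
   stock warehouse   sku  stock_x10
2     13        W5  C201        130
7    152        W4  C201       1520
1    194        W1  E101       1940
3    492        W2  C201       4920
Taking the mean of column 'stock_x10' gives 2127.5.

2127.5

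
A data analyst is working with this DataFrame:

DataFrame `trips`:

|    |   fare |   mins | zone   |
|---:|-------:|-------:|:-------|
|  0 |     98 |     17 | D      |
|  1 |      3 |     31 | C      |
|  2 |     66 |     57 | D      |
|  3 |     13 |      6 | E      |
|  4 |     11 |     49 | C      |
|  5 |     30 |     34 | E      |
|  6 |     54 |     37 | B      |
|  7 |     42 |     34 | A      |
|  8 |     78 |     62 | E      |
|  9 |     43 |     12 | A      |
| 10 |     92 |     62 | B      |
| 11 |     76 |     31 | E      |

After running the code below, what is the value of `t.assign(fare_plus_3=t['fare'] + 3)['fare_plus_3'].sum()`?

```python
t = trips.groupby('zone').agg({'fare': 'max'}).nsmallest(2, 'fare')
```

60

group by zone, max of fare:
      fare
zone      
A       43
B       92
C       11
D       98
E       78
take 2 rows with smallest fare:
      fare
zone      
C       11
A       43
add column fare_plus_3 = t['fare'] + 3:
      fare  fare_plus_3
zone                   
C       11           14
A       43           46
Finally, sum of column 'fare_plus_3' = 60.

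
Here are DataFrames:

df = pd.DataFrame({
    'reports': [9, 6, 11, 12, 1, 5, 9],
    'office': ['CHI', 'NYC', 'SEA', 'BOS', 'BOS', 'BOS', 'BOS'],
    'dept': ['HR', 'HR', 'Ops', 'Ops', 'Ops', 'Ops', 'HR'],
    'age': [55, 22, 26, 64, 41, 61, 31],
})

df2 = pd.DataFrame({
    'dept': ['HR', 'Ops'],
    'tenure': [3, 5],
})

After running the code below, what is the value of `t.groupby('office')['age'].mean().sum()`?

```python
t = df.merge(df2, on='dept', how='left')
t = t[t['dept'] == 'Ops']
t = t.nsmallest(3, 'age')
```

merge on 'dept' (how='left') → 7 rows:
   reports office dept  age  tenure
0        9    CHI   HR   55       3
1        6    NYC   HR   22       3
2       11    SEA  Ops   26       5
3       12    BOS  Ops   64       5
4        1    BOS  Ops   41       5
5        5    BOS  Ops   61       5
6        9    BOS   HR   31       3
filter rows where dept == 'Ops':
   reports office dept  age  tenure
2       11    SEA  Ops   26       5
3       12    BOS  Ops   64       5
4        1    BOS  Ops   41       5
5        5    BOS  Ops   61       5
take 3 rows with smallest age:
   reports office dept  age  tenure
2       11    SEA  Ops   26       5
4        1    BOS  Ops   41       5
5        5    BOS  Ops   61       5
group by office, mean of age:
office
BOS    51.0
SEA    26.0
Name: age, dtype: float64
Reading off the sum of the resulting series, we get 77.0.

77.0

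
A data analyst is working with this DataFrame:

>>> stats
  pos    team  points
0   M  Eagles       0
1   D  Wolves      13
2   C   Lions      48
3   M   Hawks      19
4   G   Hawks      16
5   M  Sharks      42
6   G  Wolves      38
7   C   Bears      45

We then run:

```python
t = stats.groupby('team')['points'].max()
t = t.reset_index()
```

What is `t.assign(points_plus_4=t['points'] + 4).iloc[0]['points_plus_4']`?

49

group by team, max of points:
team
Bears     45
Eagles     0
Hawks     19
Lions     48
Sharks    42
Wolves    38
Name: points, dtype: int64
reset_index():
     team  points
0   Bears      45
1  Eagles       0
2   Hawks      19
3   Lions      48
4  Sharks      42
5  Wolves      38
add column points_plus_4 = t['points'] + 4:
     team  points  points_plus_4
0   Bears      45             49
1  Eagles       0              4
2   Hawks      19             23
3   Lions      48             52
4  Sharks      42             46
5  Wolves      38             42
Then the value at position 0, column 'points_plus_4': 49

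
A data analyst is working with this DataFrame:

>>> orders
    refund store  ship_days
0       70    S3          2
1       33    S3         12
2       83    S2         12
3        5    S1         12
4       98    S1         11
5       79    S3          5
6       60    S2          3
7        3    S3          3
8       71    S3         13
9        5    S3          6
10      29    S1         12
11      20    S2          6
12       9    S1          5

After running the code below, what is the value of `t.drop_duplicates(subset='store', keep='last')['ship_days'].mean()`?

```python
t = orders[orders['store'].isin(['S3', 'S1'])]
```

filter rows where store in ['S3', 'S1']:
    refund store  ship_days
0       70    S3          2
1       33    S3         12
3        5    S1         12
4       98    S1         11
5       79    S3          5
7        3    S3          3
8       71    S3         13
9        5    S3          6
10      29    S1         12
12       9    S1          5
drop duplicate store (keep=last):
    refund store  ship_days
9        5    S3          6
12       9    S1          5
Hence 5.5.

5.5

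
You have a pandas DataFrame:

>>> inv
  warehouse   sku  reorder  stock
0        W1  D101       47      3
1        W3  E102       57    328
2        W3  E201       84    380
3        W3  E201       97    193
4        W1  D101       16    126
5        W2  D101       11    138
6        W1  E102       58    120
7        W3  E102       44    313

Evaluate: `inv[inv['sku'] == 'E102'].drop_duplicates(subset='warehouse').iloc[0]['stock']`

filter rows where sku == 'E102':
  warehouse   sku  reorder  stock
1        W3  E102       57    328
6        W1  E102       58    120
7        W3  E102       44    313
drop duplicate warehouse (keep=first):
  warehouse   sku  reorder  stock
1        W3  E102       57    328
6        W1  E102       58    120

328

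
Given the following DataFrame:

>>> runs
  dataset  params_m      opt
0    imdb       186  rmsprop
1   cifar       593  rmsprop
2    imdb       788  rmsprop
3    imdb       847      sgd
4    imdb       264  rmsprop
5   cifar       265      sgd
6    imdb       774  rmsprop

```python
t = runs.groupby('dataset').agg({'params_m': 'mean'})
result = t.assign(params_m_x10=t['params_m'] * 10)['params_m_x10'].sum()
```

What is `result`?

10008.0

group by dataset, mean of params_m:
         params_m
dataset          
cifar       429.0
imdb        571.8
add column params_m_x10 = t['params_m'] * 10:
         params_m  params_m_x10
dataset                        
cifar       429.0        4290.0
imdb        571.8        5718.0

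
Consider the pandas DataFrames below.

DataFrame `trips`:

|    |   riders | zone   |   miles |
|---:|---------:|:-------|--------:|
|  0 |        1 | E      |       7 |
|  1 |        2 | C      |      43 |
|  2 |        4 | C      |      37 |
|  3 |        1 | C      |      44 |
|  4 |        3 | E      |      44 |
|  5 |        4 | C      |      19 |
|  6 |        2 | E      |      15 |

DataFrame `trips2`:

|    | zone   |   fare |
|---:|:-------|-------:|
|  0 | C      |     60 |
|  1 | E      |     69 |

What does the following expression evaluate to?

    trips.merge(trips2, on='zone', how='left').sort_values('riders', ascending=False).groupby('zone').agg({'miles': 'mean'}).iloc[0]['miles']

35.75

merge on 'zone' (how='left') → 7 rows:
   riders zone  miles  fare
0       1    E      7    69
1       2    C     43    60
2       4    C     37    60
3       1    C     44    60
4       3    E     44    69
5       4    C     19    60
6       2    E     15    69
sort by riders descending:
   riders zone  miles  fare
2       4    C     37    60
5       4    C     19    60
4       3    E     44    69
1       2    C     43    60
6       2    E     15    69
0       1    E      7    69
3       1    C     44    60
group by zone, mean of miles:
      miles
zone       
C     35.75
E     22.00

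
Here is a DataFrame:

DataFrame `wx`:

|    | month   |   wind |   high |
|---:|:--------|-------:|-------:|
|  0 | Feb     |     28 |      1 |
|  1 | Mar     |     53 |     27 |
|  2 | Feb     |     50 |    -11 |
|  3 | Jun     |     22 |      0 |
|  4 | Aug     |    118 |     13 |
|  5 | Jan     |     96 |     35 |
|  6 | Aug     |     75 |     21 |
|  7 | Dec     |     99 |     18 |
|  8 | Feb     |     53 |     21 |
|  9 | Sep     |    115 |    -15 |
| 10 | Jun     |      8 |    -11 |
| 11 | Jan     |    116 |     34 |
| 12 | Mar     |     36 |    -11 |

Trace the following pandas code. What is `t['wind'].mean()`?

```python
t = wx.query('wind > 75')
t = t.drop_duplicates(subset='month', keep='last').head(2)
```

filter rows where wind > 75:
   month  wind  high
4    Aug   118    13
5    Jan    96    35
7    Dec    99    18
9    Sep   115   -15
11   Jan   116    34
drop duplicate month (keep=last):
   month  wind  high
4    Aug   118    13
7    Dec    99    18
9    Sep   115   -15
11   Jan   116    34
take first 2 rows:
  month  wind  high
4   Aug   118    13
7   Dec    99    18

108.5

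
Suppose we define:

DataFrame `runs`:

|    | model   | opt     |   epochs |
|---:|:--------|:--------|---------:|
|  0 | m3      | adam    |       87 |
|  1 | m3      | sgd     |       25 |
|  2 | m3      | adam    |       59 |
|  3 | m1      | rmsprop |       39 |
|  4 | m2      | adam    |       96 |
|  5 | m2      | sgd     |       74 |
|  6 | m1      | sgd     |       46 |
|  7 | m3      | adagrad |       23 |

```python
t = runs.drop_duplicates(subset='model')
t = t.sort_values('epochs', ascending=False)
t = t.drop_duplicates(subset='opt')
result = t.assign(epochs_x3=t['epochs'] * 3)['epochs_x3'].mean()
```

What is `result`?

drop duplicate model (keep=first):
  model      opt  epochs
0    m3     adam      87
3    m1  rmsprop      39
4    m2     adam      96
sort by epochs descending:
  model      opt  epochs
4    m2     adam      96
0    m3     adam      87
3    m1  rmsprop      39
drop duplicate opt (keep=first):
  model      opt  epochs
4    m2     adam      96
3    m1  rmsprop      39
add column epochs_x3 = t['epochs'] * 3:
  model      opt  epochs  epochs_x3
4    m2     adam      96        288
3    m1  rmsprop      39        117
Then the mean of column 'epochs_x3': 202.5

202.5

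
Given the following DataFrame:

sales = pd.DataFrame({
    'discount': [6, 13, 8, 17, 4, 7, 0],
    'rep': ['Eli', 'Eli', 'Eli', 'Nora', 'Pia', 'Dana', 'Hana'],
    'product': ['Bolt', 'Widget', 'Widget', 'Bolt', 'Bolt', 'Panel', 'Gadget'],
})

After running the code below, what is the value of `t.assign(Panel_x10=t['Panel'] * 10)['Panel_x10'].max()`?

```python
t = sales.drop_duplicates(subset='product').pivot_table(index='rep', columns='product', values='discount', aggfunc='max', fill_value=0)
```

70

drop duplicate product (keep=first):
   discount   rep product
0         6   Eli    Bolt
1        13   Eli  Widget
5         7  Dana   Panel
6         0  Hana  Gadget
pivot: rows=rep, cols=product, max(discount):
product  Bolt  Gadget  Panel  Widget
rep                                 
Dana        0       0      7       0
Eli         6       0      0      13
Hana        0       0      0       0
add column Panel_x10 = t['Panel'] * 10:
product  Bolt  Gadget  Panel  Widget  Panel_x10
rep                                            
Dana        0       0      7       0         70
Eli         6       0      0      13          0
Hana        0       0      0       0          0
So max() = 70.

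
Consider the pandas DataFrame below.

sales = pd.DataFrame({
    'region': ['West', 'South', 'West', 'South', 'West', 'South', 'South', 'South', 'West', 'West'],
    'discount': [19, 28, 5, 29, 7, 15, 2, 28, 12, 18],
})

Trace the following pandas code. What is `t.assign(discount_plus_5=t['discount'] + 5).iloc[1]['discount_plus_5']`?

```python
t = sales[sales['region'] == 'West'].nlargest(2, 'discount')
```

23

filter rows where region == 'West':
  region  discount
0   West        19
2   West         5
4   West         7
8   West        12
9   West        18
take 2 rows with largest discount:
  region  discount
0   West        19
9   West        18
add column discount_plus_5 = t['discount'] + 5:
  region  discount  discount_plus_5
0   West        19               24
9   West        18               23
Hence 23.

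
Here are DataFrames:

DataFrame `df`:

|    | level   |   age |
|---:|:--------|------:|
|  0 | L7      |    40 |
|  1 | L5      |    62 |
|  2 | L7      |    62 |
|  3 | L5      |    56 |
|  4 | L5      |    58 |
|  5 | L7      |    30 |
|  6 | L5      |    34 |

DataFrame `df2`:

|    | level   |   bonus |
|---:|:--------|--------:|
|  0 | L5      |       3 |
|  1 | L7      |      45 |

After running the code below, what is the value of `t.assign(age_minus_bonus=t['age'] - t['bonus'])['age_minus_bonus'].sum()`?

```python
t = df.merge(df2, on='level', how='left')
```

195

merge on 'level' (how='left') → 7 rows:
  level  age  bonus
0    L7   40     45
1    L5   62      3
2    L7   62     45
3    L5   56      3
4    L5   58      3
5    L7   30     45
6    L5   34      3
add column age_minus_bonus = t['age'] - t['bonus']:
  level  age  bonus  age_minus_bonus
0    L7   40     45               -5
1    L5   62      3               59
2    L7   62     45               17
3    L5   56      3               53
4    L5   58      3               55
5    L7   30     45              -15
6    L5   34      3               31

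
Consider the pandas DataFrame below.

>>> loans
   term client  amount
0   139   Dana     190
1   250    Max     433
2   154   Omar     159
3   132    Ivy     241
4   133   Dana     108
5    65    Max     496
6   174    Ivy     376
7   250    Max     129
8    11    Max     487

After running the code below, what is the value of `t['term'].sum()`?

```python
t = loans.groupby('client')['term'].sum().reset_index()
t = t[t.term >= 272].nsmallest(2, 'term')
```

group by client, sum of term:
client
Dana    272
Ivy     306
Max     576
Omar    154
Name: term, dtype: int64
reset_index():
  client  term
0   Dana   272
1    Ivy   306
2    Max   576
3   Omar   154
filter rows where term >= 272:
  client  term
0   Dana   272
1    Ivy   306
2    Max   576
take 2 rows with smallest term:
  client  term
0   Dana   272
1    Ivy   306
Finally, sum of column 'term' = 578.

578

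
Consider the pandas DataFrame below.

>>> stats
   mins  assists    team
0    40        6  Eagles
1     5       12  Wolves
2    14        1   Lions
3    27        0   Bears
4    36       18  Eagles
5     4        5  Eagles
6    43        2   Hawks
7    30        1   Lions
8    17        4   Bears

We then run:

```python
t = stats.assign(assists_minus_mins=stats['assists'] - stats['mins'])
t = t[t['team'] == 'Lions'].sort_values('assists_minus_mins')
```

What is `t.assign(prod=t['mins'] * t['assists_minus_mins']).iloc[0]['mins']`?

add column assists_minus_mins = stats['assists'] - stats['mins']:
   mins  assists    team  assists_minus_mins
0    40        6  Eagles                 -34
1     5       12  Wolves                   7
2    14        1   Lions                 -13
3    27        0   Bears                 -27
4    36       18  Eagles                 -18
5     4        5  Eagles                   1
6    43        2   Hawks                 -41
7    30        1   Lions                 -29
8    17        4   Bears                 -13
filter rows where team == 'Lions':
   mins  assists   team  assists_minus_mins
2    14        1  Lions                 -13
7    30        1  Lions                 -29
sort by assists_minus_mins:
   mins  assists   team  assists_minus_mins
7    30        1  Lions                 -29
2    14        1  Lions                 -13
add column prod = t['mins'] * t['assists_minus_mins']:
   mins  assists   team  assists_minus_mins  prod
7    30        1  Lions                 -29  -870
2    14        1  Lions                 -13  -182
Hence 30.

30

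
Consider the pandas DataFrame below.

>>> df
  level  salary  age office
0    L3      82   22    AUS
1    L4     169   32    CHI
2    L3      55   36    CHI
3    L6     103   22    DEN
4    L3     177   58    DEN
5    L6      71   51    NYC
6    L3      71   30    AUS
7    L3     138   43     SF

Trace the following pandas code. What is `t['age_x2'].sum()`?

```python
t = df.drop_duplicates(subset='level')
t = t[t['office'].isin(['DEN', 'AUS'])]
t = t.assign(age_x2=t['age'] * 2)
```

88

drop duplicate level (keep=first):
  level  salary  age office
0    L3      82   22    AUS
1    L4     169   32    CHI
3    L6     103   22    DEN
filter rows where office in ['DEN', 'AUS']:
  level  salary  age office
0    L3      82   22    AUS
3    L6     103   22    DEN
add column age_x2 = t['age'] * 2:
  level  salary  age office  age_x2
0    L3      82   22    AUS      44
3    L6     103   22    DEN      44
sum of column 'age_x2' → 88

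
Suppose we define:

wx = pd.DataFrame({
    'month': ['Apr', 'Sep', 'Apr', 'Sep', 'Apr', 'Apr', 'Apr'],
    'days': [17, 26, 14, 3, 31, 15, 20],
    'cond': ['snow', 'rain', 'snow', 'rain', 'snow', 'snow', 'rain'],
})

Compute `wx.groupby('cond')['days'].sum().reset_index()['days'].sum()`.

126

group by cond, sum of days:
cond
rain    49
snow    77
Name: days, dtype: int64
reset_index():
   cond  days
0  rain    49
1  snow    77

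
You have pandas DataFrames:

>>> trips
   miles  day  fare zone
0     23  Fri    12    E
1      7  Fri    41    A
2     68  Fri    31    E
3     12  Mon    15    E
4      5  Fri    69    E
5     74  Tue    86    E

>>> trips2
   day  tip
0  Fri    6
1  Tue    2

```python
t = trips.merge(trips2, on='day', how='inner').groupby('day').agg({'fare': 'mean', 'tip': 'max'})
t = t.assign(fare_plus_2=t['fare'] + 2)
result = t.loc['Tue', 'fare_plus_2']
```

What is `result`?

merge on 'day' (how='inner') → 5 rows:
   miles  day  fare zone  tip
0     23  Fri    12    E    6
1      7  Fri    41    A    6
2     68  Fri    31    E    6
3      5  Fri    69    E    6
4     74  Tue    86    E    2
group by day: mean(fare), max(tip):
      fare  tip
day            
Fri  38.25    6
Tue  86.00    2
add column fare_plus_2 = t['fare'] + 2:
      fare  tip  fare_plus_2
day                         
Fri  38.25    6        40.25
Tue  86.00    2        88.00
value at row 'Tue', column 'fare_plus_2' → 88.0

88.0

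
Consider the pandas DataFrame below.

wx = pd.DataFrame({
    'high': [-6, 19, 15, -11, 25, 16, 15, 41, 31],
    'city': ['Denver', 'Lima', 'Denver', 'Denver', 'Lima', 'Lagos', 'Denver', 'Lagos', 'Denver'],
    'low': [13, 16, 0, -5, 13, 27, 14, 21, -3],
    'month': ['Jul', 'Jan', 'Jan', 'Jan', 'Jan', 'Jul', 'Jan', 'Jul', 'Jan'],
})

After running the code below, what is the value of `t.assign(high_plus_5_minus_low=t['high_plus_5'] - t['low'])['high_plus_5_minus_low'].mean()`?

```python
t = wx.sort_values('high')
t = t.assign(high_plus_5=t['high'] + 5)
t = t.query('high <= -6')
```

-7.5

sort by high:
   high    city  low month
3   -11  Denver   -5   Jan
0    -6  Denver   13   Jul
2    15  Denver    0   Jan
6    15  Denver   14   Jan
5    16   Lagos   27   Jul
1    19    Lima   16   Jan
4    25    Lima   13   Jan
8    31  Denver   -3   Jan
7    41   Lagos   21   Jul
add column high_plus_5 = t['high'] + 5:
   high    city  low month  high_plus_5
3   -11  Denver   -5   Jan           -6
0    -6  Denver   13   Jul           -1
2    15  Denver    0   Jan           20
6    15  Denver   14   Jan           20
5    16   Lagos   27   Jul           21
1    19    Lima   16   Jan           24
4    25    Lima   13   Jan           30
8    31  Denver   -3   Jan           36
7    41   Lagos   21   Jul           46
filter rows where high <= -6:
   high    city  low month  high_plus_5
3   -11  Denver   -5   Jan           -6
0    -6  Denver   13   Jul           -1
add column high_plus_5_minus_low = t['high_plus_5'] - t['low']:
   high    city  low month  high_plus_5  high_plus_5_minus_low
3   -11  Denver   -5   Jan           -6                     -1
0    -6  Denver   13   Jul           -1                    -14
Taking the mean of column 'high_plus_5_minus_low' gives -7.5.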